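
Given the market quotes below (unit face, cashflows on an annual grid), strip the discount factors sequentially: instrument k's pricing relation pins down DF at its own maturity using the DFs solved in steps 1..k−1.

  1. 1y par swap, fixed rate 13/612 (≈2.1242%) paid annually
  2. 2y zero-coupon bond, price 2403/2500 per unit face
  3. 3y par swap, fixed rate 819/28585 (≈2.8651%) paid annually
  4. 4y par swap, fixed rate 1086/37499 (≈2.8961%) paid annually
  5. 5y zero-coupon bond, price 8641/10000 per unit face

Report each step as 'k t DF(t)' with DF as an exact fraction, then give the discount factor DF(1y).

1 1 612/625
2 2 2403/2500
3 3 9181/10000
4 4 4457/5000
5 5 8641/10000
DF(1y) = 612/625 ≈ 0.979200

step 1 [1y] swap r/1=13/612: DF=(1 − 13/612·(0))/(1+13/612) = 612/625 ≈ 0.979200
step 2 [2y] zero: DF = P = 2403/2500 ≈ 0.961200
step 3 [3y] swap r/1=819/28585: DF=(1 − 819/28585·(0.979200+0.961200))/(1+819/28585) = 9181/10000 ≈ 0.918100
step 4 [4y] swap r/1=1086/37499: DF=(1 − 1086/37499·(0.979200+0.961200+0.918100))/(1+1086/37499) = 4457/5000 ≈ 0.891400
step 5 [5y] zero: DF = P = 8641/10000 ≈ 0.864100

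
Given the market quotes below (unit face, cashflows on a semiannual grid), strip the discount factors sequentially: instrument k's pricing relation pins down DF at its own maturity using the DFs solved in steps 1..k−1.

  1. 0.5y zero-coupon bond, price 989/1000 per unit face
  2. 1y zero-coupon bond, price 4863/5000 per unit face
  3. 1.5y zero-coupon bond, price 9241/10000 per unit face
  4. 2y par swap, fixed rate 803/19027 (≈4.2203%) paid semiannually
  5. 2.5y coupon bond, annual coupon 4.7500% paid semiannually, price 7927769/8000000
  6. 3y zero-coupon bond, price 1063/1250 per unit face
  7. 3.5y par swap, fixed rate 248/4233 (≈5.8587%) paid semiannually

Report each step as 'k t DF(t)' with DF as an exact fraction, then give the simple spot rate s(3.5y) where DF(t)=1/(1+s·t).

step 1 [0.5y] zero: DF = P = 989/1000 ≈ 0.989000
step 2 [1y] zero: DF = P = 4863/5000 ≈ 0.972600
step 3 [1.5y] zero: DF = P = 9241/10000 ≈ 0.924100
step 4 [2y] swap r/2=803/38054: DF=(1 − 803/38054·(0.989000+0.972600+0.924100))/(1+803/38054) = 9197/10000 ≈ 0.919700
step 5 [2.5y] bond c/2=19/800: DF=(7927769/8000000 − 19/800·(0.989000+0.972600+0.924100+0.919700))/(1+19/800) = 8797/10000 ≈ 0.879700
step 6 [3y] zero: DF = P = 1063/1250 ≈ 0.850400
step 7 [3.5y] swap r/2=124/4233: DF=(1 − 124/4233·(0.989000+0.972600+0.924100+0.919700+0.879700+0.850400))/(1+124/4233) = 407/500 ≈ 0.814000

1 1/2 989/1000
2 1 4863/5000
3 3/2 9241/10000
4 2 9197/10000
5 5/2 8797/10000
6 3 1063/1250
7 7/2 407/500
s(3.5y) = (1/(407/500) − 1)/(7/2) = 186/2849 ≈ 6.5286%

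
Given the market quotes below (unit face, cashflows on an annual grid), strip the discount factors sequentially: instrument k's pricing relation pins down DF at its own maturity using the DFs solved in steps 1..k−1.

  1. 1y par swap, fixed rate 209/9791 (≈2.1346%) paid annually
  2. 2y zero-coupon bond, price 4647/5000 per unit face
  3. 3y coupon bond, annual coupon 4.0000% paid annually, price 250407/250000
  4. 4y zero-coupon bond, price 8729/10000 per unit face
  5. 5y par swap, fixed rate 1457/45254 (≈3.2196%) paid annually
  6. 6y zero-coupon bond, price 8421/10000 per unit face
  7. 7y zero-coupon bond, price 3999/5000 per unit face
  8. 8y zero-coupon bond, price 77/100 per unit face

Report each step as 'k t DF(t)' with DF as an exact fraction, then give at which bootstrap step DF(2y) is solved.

step 1 [1y] swap r/1=209/9791: DF=(1 − 209/9791·(0))/(1+209/9791) = 9791/10000 ≈ 0.979100
step 2 [2y] zero: DF = P = 4647/5000 ≈ 0.929400
step 3 [3y] bond c/1=1/25: DF=(250407/250000 − 1/25·(0.979100+0.929400))/(1+1/25) = 8897/10000 ≈ 0.889700
step 4 [4y] zero: DF = P = 8729/10000 ≈ 0.872900
step 5 [5y] swap r/1=1457/45254: DF=(1 − 1457/45254·(0.979100+0.929400+0.889700+0.872900))/(1+1457/45254) = 8543/10000 ≈ 0.854300
step 6 [6y] zero: DF = P = 8421/10000 ≈ 0.842100
step 7 [7y] zero: DF = P = 3999/5000 ≈ 0.799800
step 8 [8y] zero: DF = P = 77/100 ≈ 0.770000

1 1 9791/10000
2 2 4647/5000
3 3 8897/10000
4 4 8729/10000
5 5 8543/10000
6 6 8421/10000
7 7 3999/5000
8 8 77/100
DF(2y) is solved at step 2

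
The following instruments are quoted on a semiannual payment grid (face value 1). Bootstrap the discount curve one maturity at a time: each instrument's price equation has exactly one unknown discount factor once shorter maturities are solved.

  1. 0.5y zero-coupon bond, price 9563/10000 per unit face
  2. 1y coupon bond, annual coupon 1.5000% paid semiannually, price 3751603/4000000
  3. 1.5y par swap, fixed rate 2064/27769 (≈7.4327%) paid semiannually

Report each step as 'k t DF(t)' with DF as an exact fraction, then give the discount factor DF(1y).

step 1 [0.5y] zero: DF = P = 9563/10000 ≈ 0.956300
step 2 [1y] bond c/2=3/400: DF=(3751603/4000000 − 3/400·(0.956300))/(1+3/400) = 4619/5000 ≈ 0.923800
step 3 [1.5y] swap r/2=1032/27769: DF=(1 − 1032/27769·(0.956300+0.923800))/(1+1032/27769) = 1121/1250 ≈ 0.896800

1 1/2 9563/10000
2 1 4619/5000
3 3/2 1121/1250
DF(1y) = 4619/5000 ≈ 0.923800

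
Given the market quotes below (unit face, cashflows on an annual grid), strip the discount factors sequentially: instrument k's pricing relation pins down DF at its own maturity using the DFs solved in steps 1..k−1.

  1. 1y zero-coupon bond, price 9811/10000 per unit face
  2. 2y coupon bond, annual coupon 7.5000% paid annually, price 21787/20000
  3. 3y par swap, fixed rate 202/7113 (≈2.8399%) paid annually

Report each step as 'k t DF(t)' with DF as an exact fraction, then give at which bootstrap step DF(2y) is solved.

step 1 [1y] zero: DF = P = 9811/10000 ≈ 0.981100
step 2 [2y] bond c/1=3/40: DF=(21787/20000 − 3/40·(0.981100))/(1+3/40) = 9449/10000 ≈ 0.944900
step 3 [3y] swap r/1=202/7113: DF=(1 − 202/7113·(0.981100+0.944900))/(1+202/7113) = 1149/1250 ≈ 0.919200

1 1 9811/10000
2 2 9449/10000
3 3 1149/1250
DF(2y) is solved at step 2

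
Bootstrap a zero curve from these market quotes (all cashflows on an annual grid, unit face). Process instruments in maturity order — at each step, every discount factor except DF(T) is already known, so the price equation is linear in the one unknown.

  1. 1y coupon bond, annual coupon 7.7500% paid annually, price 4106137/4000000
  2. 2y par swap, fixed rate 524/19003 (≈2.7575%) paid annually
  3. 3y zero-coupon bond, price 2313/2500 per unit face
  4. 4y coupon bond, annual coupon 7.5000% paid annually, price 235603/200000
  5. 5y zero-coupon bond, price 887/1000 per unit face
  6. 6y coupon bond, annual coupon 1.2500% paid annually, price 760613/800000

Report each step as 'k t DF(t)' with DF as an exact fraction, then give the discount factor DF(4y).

1 1 9527/10000
2 2 2369/2500
3 3 2313/2500
4 4 8987/10000
5 5 887/1000
6 6 8821/10000
DF(4y) = 8987/10000 ≈ 0.898700

step 1 [1y] bond c/1=31/400: DF=(4106137/4000000 − 31/400·(0))/(1+31/400) = 9527/10000 ≈ 0.952700
step 2 [2y] swap r/1=524/19003: DF=(1 − 524/19003·(0.952700))/(1+524/19003) = 2369/2500 ≈ 0.947600
step 3 [3y] zero: DF = P = 2313/2500 ≈ 0.925200
step 4 [4y] bond c/1=3/40: DF=(235603/200000 − 3/40·(0.952700+0.947600+0.925200))/(1+3/40) = 8987/10000 ≈ 0.898700
step 5 [5y] zero: DF = P = 887/1000 ≈ 0.887000
step 6 [6y] bond c/1=1/80: DF=(760613/800000 − 1/80·(0.952700+0.947600+0.925200+0.898700+0.887000))/(1+1/80) = 8821/10000 ≈ 0.882100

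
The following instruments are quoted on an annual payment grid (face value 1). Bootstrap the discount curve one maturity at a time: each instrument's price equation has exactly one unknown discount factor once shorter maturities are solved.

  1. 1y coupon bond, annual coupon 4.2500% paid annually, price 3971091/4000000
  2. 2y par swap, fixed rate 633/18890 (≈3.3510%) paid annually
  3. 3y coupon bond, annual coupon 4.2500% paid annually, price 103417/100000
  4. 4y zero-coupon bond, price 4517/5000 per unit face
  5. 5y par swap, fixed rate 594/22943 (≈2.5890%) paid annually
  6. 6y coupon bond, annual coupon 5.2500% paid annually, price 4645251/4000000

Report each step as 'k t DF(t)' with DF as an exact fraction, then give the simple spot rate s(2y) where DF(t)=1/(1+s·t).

step 1 [1y] bond c/1=17/400: DF=(3971091/4000000 − 17/400·(0))/(1+17/400) = 9523/10000 ≈ 0.952300
step 2 [2y] swap r/1=633/18890: DF=(1 − 633/18890·(0.952300))/(1+633/18890) = 9367/10000 ≈ 0.936700
step 3 [3y] bond c/1=17/400: DF=(103417/100000 − 17/400·(0.952300+0.936700))/(1+17/400) = 183/200 ≈ 0.915000
step 4 [4y] zero: DF = P = 4517/5000 ≈ 0.903400
step 5 [5y] swap r/1=594/22943: DF=(1 − 594/22943·(0.952300+0.936700+0.915000+0.903400))/(1+594/22943) = 2203/2500 ≈ 0.881200
step 6 [6y] bond c/1=21/400: DF=(4645251/4000000 − 21/400·(0.952300+0.936700+0.915000+0.903400+0.881200))/(1+21/400) = 1749/2000 ≈ 0.874500

1 1 9523/10000
2 2 9367/10000
3 3 183/200
4 4 4517/5000
5 5 2203/2500
6 6 1749/2000
s(2y) = (1/(9367/10000) − 1)/(2) = 633/18734 ≈ 3.3789%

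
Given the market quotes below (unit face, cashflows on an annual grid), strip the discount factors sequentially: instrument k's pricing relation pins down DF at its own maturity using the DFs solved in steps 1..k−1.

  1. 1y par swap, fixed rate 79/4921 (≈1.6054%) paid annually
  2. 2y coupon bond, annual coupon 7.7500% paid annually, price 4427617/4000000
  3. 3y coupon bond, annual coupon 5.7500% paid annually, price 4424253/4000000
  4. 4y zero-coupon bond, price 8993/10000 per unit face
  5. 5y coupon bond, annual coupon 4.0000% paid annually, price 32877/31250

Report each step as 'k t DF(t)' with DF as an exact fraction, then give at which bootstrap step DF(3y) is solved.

step 1 [1y] swap r/1=79/4921: DF=(1 − 79/4921·(0))/(1+79/4921) = 4921/5000 ≈ 0.984200
step 2 [2y] bond c/1=31/400: DF=(4427617/4000000 − 31/400·(0.984200))/(1+31/400) = 1913/2000 ≈ 0.956500
step 3 [3y] bond c/1=23/400: DF=(4424253/4000000 − 23/400·(0.984200+0.956500))/(1+23/400) = 2351/2500 ≈ 0.940400
step 4 [4y] zero: DF = P = 8993/10000 ≈ 0.899300
step 5 [5y] bond c/1=1/25: DF=(32877/31250 − 1/25·(0.984200+0.956500+0.940400+0.899300))/(1+1/25) = 4331/5000 ≈ 0.866200

1 1 4921/5000
2 2 1913/2000
3 3 2351/2500
4 4 8993/10000
5 5 4331/5000
DF(3y) is solved at step 3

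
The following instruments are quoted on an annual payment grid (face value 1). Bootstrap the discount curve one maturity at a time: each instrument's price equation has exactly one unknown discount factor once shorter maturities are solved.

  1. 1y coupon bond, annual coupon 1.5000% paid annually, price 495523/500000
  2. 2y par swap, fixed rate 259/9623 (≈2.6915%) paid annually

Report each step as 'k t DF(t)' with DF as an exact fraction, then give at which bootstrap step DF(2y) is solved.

step 1 [1y] bond c/1=3/200: DF=(495523/500000 − 3/200·(0))/(1+3/200) = 2441/2500 ≈ 0.976400
step 2 [2y] swap r/1=259/9623: DF=(1 − 259/9623·(0.976400))/(1+259/9623) = 4741/5000 ≈ 0.948200

1 1 2441/2500
2 2 4741/5000
DF(2y) is solved at step 2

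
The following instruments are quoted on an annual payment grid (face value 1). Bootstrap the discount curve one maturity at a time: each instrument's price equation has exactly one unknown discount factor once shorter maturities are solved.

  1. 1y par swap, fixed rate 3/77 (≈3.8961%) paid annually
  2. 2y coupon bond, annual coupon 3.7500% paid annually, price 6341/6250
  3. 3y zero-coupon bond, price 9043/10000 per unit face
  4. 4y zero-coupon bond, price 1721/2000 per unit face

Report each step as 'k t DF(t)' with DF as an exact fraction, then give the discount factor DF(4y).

step 1 [1y] swap r/1=3/77: DF=(1 − 3/77·(0))/(1+3/77) = 77/80 ≈ 0.962500
step 2 [2y] bond c/1=3/80: DF=(6341/6250 − 3/80·(0.962500))/(1+3/80) = 9431/10000 ≈ 0.943100
step 3 [3y] zero: DF = P = 9043/10000 ≈ 0.904300
step 4 [4y] zero: DF = P = 1721/2000 ≈ 0.860500

1 1 77/80
2 2 9431/10000
3 3 9043/10000
4 4 1721/2000
DF(4y) = 1721/2000 ≈ 0.860500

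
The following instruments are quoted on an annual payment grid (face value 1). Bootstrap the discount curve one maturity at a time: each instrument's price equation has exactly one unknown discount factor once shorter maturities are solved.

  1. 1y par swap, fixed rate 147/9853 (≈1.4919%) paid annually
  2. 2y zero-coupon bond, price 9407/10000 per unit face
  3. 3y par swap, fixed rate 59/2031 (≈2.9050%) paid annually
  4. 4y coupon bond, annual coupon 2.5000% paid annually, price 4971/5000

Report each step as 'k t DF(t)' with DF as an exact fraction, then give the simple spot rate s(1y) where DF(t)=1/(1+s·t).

step 1 [1y] swap r/1=147/9853: DF=(1 − 147/9853·(0))/(1+147/9853) = 9853/10000 ≈ 0.985300
step 2 [2y] zero: DF = P = 9407/10000 ≈ 0.940700
step 3 [3y] swap r/1=59/2031: DF=(1 − 59/2031·(0.985300+0.940700))/(1+59/2031) = 4587/5000 ≈ 0.917400
step 4 [4y] bond c/1=1/40: DF=(4971/5000 − 1/40·(0.985300+0.940700+0.917400))/(1+1/40) = 4503/5000 ≈ 0.900600

1 1 9853/10000
2 2 9407/10000
3 3 4587/5000
4 4 4503/5000
s(1y) = (1/(9853/10000) − 1)/(1) = 147/9853 ≈ 1.4919%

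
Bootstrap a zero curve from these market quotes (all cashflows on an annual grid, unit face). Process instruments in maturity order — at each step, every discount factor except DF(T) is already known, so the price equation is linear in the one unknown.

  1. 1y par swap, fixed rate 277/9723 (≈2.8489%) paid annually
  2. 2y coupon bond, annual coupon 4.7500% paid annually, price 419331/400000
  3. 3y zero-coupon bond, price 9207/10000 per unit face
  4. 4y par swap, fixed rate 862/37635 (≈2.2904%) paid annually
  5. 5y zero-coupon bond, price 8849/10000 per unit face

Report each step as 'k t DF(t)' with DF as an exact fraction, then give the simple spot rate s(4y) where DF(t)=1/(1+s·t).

step 1 [1y] swap r/1=277/9723: DF=(1 − 277/9723·(0))/(1+277/9723) = 9723/10000 ≈ 0.972300
step 2 [2y] bond c/1=19/400: DF=(419331/400000 − 19/400·(0.972300))/(1+19/400) = 9567/10000 ≈ 0.956700
step 3 [3y] zero: DF = P = 9207/10000 ≈ 0.920700
step 4 [4y] swap r/1=862/37635: DF=(1 − 862/37635·(0.972300+0.956700+0.920700))/(1+862/37635) = 4569/5000 ≈ 0.913800
step 5 [5y] zero: DF = P = 8849/10000 ≈ 0.884900

1 1 9723/10000
2 2 9567/10000
3 3 9207/10000
4 4 4569/5000
5 5 8849/10000
s(4y) = (1/(4569/5000) − 1)/(4) = 431/18276 ≈ 2.3583%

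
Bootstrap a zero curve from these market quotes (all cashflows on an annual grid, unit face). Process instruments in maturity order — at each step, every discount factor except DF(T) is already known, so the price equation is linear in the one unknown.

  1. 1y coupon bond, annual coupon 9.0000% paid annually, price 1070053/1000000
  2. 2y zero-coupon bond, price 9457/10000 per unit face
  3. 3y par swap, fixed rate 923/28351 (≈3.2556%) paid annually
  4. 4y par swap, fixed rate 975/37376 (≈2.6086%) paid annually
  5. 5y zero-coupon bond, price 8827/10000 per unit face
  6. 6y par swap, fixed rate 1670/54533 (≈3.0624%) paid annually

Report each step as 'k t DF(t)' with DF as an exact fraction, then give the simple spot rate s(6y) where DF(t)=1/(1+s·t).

1 1 9817/10000
2 2 9457/10000
3 3 9077/10000
4 4 361/400
5 5 8827/10000
6 6 833/1000
s(6y) = (1/(833/1000) − 1)/(6) = 167/4998 ≈ 3.3413%

step 1 [1y] bond c/1=9/100: DF=(1070053/1000000 − 9/100·(0))/(1+9/100) = 9817/10000 ≈ 0.981700
step 2 [2y] zero: DF = P = 9457/10000 ≈ 0.945700
step 3 [3y] swap r/1=923/28351: DF=(1 − 923/28351·(0.981700+0.945700))/(1+923/28351) = 9077/10000 ≈ 0.907700
step 4 [4y] swap r/1=975/37376: DF=(1 − 975/37376·(0.981700+0.945700+0.907700))/(1+975/37376) = 361/400 ≈ 0.902500
step 5 [5y] zero: DF = P = 8827/10000 ≈ 0.882700
step 6 [6y] swap r/1=1670/54533: DF=(1 − 1670/54533·(0.981700+0.945700+0.907700+0.902500+0.882700))/(1+1670/54533) = 833/1000 ≈ 0.833000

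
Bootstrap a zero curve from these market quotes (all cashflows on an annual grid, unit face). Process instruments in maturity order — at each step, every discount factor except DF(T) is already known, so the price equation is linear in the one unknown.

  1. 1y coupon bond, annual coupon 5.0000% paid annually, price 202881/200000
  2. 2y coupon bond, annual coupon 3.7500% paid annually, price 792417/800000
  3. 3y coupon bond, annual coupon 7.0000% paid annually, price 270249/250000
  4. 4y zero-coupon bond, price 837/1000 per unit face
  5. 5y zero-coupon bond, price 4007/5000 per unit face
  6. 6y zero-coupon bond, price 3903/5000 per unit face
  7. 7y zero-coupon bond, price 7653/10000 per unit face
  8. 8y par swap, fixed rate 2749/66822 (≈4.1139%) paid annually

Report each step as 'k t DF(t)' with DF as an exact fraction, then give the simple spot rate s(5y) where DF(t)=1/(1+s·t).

step 1 [1y] bond c/1=1/20: DF=(202881/200000 − 1/20·(0))/(1+1/20) = 9661/10000 ≈ 0.966100
step 2 [2y] bond c/1=3/80: DF=(792417/800000 − 3/80·(0.966100))/(1+3/80) = 4599/5000 ≈ 0.919800
step 3 [3y] bond c/1=7/100: DF=(270249/250000 − 7/100·(0.966100+0.919800))/(1+7/100) = 8869/10000 ≈ 0.886900
step 4 [4y] zero: DF = P = 837/1000 ≈ 0.837000
step 5 [5y] zero: DF = P = 4007/5000 ≈ 0.801400
step 6 [6y] zero: DF = P = 3903/5000 ≈ 0.780600
step 7 [7y] zero: DF = P = 7653/10000 ≈ 0.765300
step 8 [8y] swap r/1=2749/66822: DF=(1 − 2749/66822·(0.966100+0.919800+0.886900+0.837000+0.801400+0.780600+0.765300))/(1+2749/66822) = 7251/10000 ≈ 0.725100

1 1 9661/10000
2 2 4599/5000
3 3 8869/10000
4 4 837/1000
5 5 4007/5000
6 6 3903/5000
7 7 7653/10000
8 8 7251/10000
s(5y) = (1/(4007/5000) − 1)/(5) = 993/20035 ≈ 4.9563%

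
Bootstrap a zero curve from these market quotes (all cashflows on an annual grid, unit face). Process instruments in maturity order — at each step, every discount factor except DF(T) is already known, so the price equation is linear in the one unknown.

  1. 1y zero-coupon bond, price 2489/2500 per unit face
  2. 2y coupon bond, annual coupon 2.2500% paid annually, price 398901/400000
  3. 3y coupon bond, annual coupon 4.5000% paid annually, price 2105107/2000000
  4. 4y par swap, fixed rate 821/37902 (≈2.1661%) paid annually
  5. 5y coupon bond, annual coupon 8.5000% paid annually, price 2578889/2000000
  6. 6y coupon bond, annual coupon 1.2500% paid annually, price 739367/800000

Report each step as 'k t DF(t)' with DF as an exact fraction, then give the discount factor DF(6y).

1 1 2489/2500
2 2 4767/5000
3 3 9233/10000
4 4 9179/10000
5 5 1783/2000
6 6 171/200
DF(6y) = 171/200 ≈ 0.855000

step 1 [1y] zero: DF = P = 2489/2500 ≈ 0.995600
step 2 [2y] bond c/1=9/400: DF=(398901/400000 − 9/400·(0.995600))/(1+9/400) = 4767/5000 ≈ 0.953400
step 3 [3y] bond c/1=9/200: DF=(2105107/2000000 − 9/200·(0.995600+0.953400))/(1+9/200) = 9233/10000 ≈ 0.923300
step 4 [4y] swap r/1=821/37902: DF=(1 − 821/37902·(0.995600+0.953400+0.923300))/(1+821/37902) = 9179/10000 ≈ 0.917900
step 5 [5y] bond c/1=17/200: DF=(2578889/2000000 − 17/200·(0.995600+0.953400+0.923300+0.917900))/(1+17/200) = 1783/2000 ≈ 0.891500
step 6 [6y] bond c/1=1/80: DF=(739367/800000 − 1/80·(0.995600+0.953400+0.923300+0.917900+0.891500))/(1+1/80) = 171/200 ≈ 0.855000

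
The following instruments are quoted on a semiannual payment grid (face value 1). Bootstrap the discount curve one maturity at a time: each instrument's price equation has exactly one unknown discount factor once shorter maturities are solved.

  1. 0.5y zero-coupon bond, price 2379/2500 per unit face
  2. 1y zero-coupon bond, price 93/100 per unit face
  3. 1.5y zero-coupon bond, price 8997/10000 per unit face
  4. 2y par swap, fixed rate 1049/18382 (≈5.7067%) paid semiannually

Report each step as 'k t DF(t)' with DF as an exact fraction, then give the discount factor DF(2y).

1 1/2 2379/2500
2 1 93/100
3 3/2 8997/10000
4 2 8951/10000
DF(2y) = 8951/10000 ≈ 0.895100

step 1 [0.5y] zero: DF = P = 2379/2500 ≈ 0.951600
step 2 [1y] zero: DF = P = 93/100 ≈ 0.930000
step 3 [1.5y] zero: DF = P = 8997/10000 ≈ 0.899700
step 4 [2y] swap r/2=1049/36764: DF=(1 − 1049/36764·(0.951600+0.930000+0.899700))/(1+1049/36764) = 8951/10000 ≈ 0.895100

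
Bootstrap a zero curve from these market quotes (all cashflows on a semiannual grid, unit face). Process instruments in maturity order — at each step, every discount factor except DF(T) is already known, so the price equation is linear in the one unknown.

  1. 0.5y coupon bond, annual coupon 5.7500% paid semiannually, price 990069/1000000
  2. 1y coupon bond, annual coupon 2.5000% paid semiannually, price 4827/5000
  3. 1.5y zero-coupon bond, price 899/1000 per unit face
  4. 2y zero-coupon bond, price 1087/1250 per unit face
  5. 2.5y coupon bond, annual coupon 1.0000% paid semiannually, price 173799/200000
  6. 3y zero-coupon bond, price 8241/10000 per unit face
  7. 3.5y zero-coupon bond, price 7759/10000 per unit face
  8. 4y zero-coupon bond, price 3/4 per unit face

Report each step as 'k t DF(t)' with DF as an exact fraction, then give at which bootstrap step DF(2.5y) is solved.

step 1 [0.5y] bond c/2=23/800: DF=(990069/1000000 − 23/800·(0))/(1+23/800) = 1203/1250 ≈ 0.962400
step 2 [1y] bond c/2=1/80: DF=(4827/5000 − 1/80·(0.962400))/(1+1/80) = 1177/1250 ≈ 0.941600
step 3 [1.5y] zero: DF = P = 899/1000 ≈ 0.899000
step 4 [2y] zero: DF = P = 1087/1250 ≈ 0.869600
step 5 [2.5y] bond c/2=1/200: DF=(173799/200000 − 1/200·(0.962400+0.941600+0.899000+0.869600))/(1+1/200) = 529/625 ≈ 0.846400
step 6 [3y] zero: DF = P = 8241/10000 ≈ 0.824100
step 7 [3.5y] zero: DF = P = 7759/10000 ≈ 0.775900
step 8 [4y] zero: DF = P = 3/4 ≈ 0.750000

1 1/2 1203/1250
2 1 1177/1250
3 3/2 899/1000
4 2 1087/1250
5 5/2 529/625
6 3 8241/10000
7 7/2 7759/10000
8 4 3/4
DF(2.5y) is solved at step 5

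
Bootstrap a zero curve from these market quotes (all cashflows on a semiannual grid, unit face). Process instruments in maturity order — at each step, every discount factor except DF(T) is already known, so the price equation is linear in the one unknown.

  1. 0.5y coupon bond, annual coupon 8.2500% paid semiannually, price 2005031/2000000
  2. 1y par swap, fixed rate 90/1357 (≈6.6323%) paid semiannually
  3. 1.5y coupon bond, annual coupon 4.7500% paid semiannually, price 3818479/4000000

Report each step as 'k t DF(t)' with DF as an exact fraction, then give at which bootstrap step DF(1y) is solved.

1 1/2 2407/2500
2 1 937/1000
3 3/2 2221/2500
DF(1y) is solved at step 2

step 1 [0.5y] bond c/2=33/800: DF=(2005031/2000000 − 33/800·(0))/(1+33/800) = 2407/2500 ≈ 0.962800
step 2 [1y] swap r/2=45/1357: DF=(1 − 45/1357·(0.962800))/(1+45/1357) = 937/1000 ≈ 0.937000
step 3 [1.5y] bond c/2=19/800: DF=(3818479/4000000 − 19/800·(0.962800+0.937000))/(1+19/800) = 2221/2500 ≈ 0.888400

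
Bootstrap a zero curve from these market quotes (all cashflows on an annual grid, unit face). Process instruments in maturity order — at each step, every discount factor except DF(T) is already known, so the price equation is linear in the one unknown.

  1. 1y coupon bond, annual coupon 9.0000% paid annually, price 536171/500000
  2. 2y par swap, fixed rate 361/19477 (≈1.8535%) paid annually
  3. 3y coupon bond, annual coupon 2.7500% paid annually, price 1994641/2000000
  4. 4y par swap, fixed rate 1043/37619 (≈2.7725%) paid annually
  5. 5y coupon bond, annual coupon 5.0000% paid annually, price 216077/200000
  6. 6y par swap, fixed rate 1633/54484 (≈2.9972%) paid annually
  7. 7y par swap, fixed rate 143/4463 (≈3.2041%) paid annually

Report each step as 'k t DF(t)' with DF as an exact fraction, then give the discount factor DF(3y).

1 1 4919/5000
2 2 9639/10000
3 3 1837/2000
4 4 8957/10000
5 5 4249/5000
6 6 8367/10000
7 7 3999/5000
DF(3y) = 1837/2000 ≈ 0.918500

step 1 [1y] bond c/1=9/100: DF=(536171/500000 − 9/100·(0))/(1+9/100) = 4919/5000 ≈ 0.983800
step 2 [2y] swap r/1=361/19477: DF=(1 − 361/19477·(0.983800))/(1+361/19477) = 9639/10000 ≈ 0.963900
step 3 [3y] bond c/1=11/400: DF=(1994641/2000000 − 11/400·(0.983800+0.963900))/(1+11/400) = 1837/2000 ≈ 0.918500
step 4 [4y] swap r/1=1043/37619: DF=(1 − 1043/37619·(0.983800+0.963900+0.918500))/(1+1043/37619) = 8957/10000 ≈ 0.895700
step 5 [5y] bond c/1=1/20: DF=(216077/200000 − 1/20·(0.983800+0.963900+0.918500+0.895700))/(1+1/20) = 4249/5000 ≈ 0.849800
step 6 [6y] swap r/1=1633/54484: DF=(1 − 1633/54484·(0.983800+0.963900+0.918500+0.895700+0.849800))/(1+1633/54484) = 8367/10000 ≈ 0.836700
step 7 [7y] swap r/1=143/4463: DF=(1 − 143/4463·(0.983800+0.963900+0.918500+0.895700+0.849800+0.836700))/(1+143/4463) = 3999/5000 ≈ 0.799800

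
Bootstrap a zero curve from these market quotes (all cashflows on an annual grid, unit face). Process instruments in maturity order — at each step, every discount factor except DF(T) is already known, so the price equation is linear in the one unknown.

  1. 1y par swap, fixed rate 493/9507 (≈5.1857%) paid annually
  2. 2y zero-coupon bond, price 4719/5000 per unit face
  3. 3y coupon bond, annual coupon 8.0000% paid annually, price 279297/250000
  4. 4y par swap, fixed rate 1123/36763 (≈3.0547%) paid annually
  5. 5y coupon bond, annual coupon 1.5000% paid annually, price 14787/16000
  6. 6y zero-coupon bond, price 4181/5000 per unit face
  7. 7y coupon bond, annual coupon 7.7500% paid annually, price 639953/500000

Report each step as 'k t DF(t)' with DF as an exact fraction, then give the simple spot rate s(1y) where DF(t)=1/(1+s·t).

1 1 9507/10000
2 2 4719/5000
3 3 8941/10000
4 4 8877/10000
5 5 4281/5000
6 6 4181/5000
7 7 8017/10000
s(1y) = (1/(9507/10000) − 1)/(1) = 493/9507 ≈ 5.1857%

step 1 [1y] swap r/1=493/9507: DF=(1 − 493/9507·(0))/(1+493/9507) = 9507/10000 ≈ 0.950700
step 2 [2y] zero: DF = P = 4719/5000 ≈ 0.943800
step 3 [3y] bond c/1=2/25: DF=(279297/250000 − 2/25·(0.950700+0.943800))/(1+2/25) = 8941/10000 ≈ 0.894100
step 4 [4y] swap r/1=1123/36763: DF=(1 − 1123/36763·(0.950700+0.943800+0.894100))/(1+1123/36763) = 8877/10000 ≈ 0.887700
step 5 [5y] bond c/1=3/200: DF=(14787/16000 − 3/200·(0.950700+0.943800+0.894100+0.887700))/(1+3/200) = 4281/5000 ≈ 0.856200
step 6 [6y] zero: DF = P = 4181/5000 ≈ 0.836200
step 7 [7y] bond c/1=31/400: DF=(639953/500000 − 31/400·(0.950700+0.943800+0.894100+0.887700+0.856200+0.836200))/(1+31/400) = 8017/10000 ≈ 0.801700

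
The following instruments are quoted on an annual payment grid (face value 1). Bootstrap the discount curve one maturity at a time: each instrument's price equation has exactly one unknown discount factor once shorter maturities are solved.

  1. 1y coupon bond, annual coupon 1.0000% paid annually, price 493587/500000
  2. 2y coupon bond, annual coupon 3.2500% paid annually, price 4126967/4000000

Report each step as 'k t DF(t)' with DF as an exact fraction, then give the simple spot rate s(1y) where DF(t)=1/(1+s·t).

1 1 4887/5000
2 2 1937/2000
s(1y) = (1/(4887/5000) − 1)/(1) = 113/4887 ≈ 2.3123%

step 1 [1y] bond c/1=1/100: DF=(493587/500000 − 1/100·(0))/(1+1/100) = 4887/5000 ≈ 0.977400
step 2 [2y] bond c/1=13/400: DF=(4126967/4000000 − 13/400·(0.977400))/(1+13/400) = 1937/2000 ≈ 0.968500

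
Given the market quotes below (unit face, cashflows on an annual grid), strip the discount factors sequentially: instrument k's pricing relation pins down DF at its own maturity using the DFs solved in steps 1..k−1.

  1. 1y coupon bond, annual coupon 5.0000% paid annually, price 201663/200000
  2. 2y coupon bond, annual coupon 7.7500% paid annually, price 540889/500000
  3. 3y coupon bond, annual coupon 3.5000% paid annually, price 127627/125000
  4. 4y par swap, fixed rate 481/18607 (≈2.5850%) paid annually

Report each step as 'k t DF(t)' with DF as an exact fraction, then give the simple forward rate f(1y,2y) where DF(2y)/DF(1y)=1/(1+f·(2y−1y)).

step 1 [1y] bond c/1=1/20: DF=(201663/200000 − 1/20·(0))/(1+1/20) = 9603/10000 ≈ 0.960300
step 2 [2y] bond c/1=31/400: DF=(540889/500000 − 31/400·(0.960300))/(1+31/400) = 9349/10000 ≈ 0.934900
step 3 [3y] bond c/1=7/200: DF=(127627/125000 − 7/200·(0.960300+0.934900))/(1+7/200) = 1153/1250 ≈ 0.922400
step 4 [4y] swap r/1=481/18607: DF=(1 − 481/18607·(0.960300+0.934900+0.922400))/(1+481/18607) = 4519/5000 ≈ 0.903800

1 1 9603/10000
2 2 9349/10000
3 3 1153/1250
4 4 4519/5000
f(1y,2y) = ((9603/10000)/(9349/10000) − 1)/(1) = 254/9349 ≈ 2.7169%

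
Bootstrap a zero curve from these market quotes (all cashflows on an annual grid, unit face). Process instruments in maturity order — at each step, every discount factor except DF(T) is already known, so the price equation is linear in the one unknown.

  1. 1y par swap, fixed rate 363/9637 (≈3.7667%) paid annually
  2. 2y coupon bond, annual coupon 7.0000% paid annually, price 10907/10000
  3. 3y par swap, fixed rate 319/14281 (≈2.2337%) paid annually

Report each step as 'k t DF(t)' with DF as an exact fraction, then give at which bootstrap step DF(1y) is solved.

1 1 9637/10000
2 2 9563/10000
3 3 4681/5000
DF(1y) is solved at step 1

step 1 [1y] swap r/1=363/9637: DF=(1 − 363/9637·(0))/(1+363/9637) = 9637/10000 ≈ 0.963700
step 2 [2y] bond c/1=7/100: DF=(10907/10000 − 7/100·(0.963700))/(1+7/100) = 9563/10000 ≈ 0.956300
step 3 [3y] swap r/1=319/14281: DF=(1 − 319/14281·(0.963700+0.956300))/(1+319/14281) = 4681/5000 ≈ 0.936200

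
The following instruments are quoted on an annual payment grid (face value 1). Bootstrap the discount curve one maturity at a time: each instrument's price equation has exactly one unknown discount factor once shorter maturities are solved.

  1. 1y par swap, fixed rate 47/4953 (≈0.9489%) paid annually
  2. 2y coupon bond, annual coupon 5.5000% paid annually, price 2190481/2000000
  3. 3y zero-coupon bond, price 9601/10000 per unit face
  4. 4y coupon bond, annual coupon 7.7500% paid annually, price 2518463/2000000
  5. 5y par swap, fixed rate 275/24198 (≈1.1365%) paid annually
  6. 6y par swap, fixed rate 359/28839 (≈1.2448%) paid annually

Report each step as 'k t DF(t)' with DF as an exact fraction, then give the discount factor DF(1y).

1 1 4953/5000
2 2 1973/2000
3 3 9601/10000
4 4 4787/5000
5 5 189/200
6 6 4641/5000
DF(1y) = 4953/5000 ≈ 0.990600

step 1 [1y] swap r/1=47/4953: DF=(1 − 47/4953·(0))/(1+47/4953) = 4953/5000 ≈ 0.990600
step 2 [2y] bond c/1=11/200: DF=(2190481/2000000 − 11/200·(0.990600))/(1+11/200) = 1973/2000 ≈ 0.986500
step 3 [3y] zero: DF = P = 9601/10000 ≈ 0.960100
step 4 [4y] bond c/1=31/400: DF=(2518463/2000000 − 31/400·(0.990600+0.986500+0.960100))/(1+31/400) = 4787/5000 ≈ 0.957400
step 5 [5y] swap r/1=275/24198: DF=(1 − 275/24198·(0.990600+0.986500+0.960100+0.957400))/(1+275/24198) = 189/200 ≈ 0.945000
step 6 [6y] swap r/1=359/28839: DF=(1 − 359/28839·(0.990600+0.986500+0.960100+0.957400+0.945000))/(1+359/28839) = 4641/5000 ≈ 0.928200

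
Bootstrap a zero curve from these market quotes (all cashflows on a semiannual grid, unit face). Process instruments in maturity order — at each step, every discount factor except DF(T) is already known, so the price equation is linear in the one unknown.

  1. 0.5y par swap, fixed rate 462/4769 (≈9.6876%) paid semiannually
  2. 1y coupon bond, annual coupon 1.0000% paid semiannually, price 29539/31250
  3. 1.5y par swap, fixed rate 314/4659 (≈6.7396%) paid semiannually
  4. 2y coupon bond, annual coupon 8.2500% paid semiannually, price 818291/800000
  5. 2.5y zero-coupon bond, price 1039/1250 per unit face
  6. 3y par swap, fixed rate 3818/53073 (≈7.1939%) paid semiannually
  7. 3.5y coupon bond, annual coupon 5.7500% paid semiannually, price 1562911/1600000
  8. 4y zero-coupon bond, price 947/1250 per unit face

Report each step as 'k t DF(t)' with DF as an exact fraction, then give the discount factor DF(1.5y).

1 1/2 4769/5000
2 1 4679/5000
3 3/2 4529/5000
4 2 2179/2500
5 5/2 1039/1250
6 3 8091/10000
7 7/2 2003/2500
8 4 947/1250
DF(1.5y) = 4529/5000 ≈ 0.905800

step 1 [0.5y] swap r/2=231/4769: DF=(1 − 231/4769·(0))/(1+231/4769) = 4769/5000 ≈ 0.953800
step 2 [1y] bond c/2=1/200: DF=(29539/31250 − 1/200·(0.953800))/(1+1/200) = 4679/5000 ≈ 0.935800
step 3 [1.5y] swap r/2=157/4659: DF=(1 − 157/4659·(0.953800+0.935800))/(1+157/4659) = 4529/5000 ≈ 0.905800
step 4 [2y] bond c/2=33/800: DF=(818291/800000 − 33/800·(0.953800+0.935800+0.905800))/(1+33/800) = 2179/2500 ≈ 0.871600
step 5 [2.5y] zero: DF = P = 1039/1250 ≈ 0.831200
step 6 [3y] swap r/2=1909/53073: DF=(1 − 1909/53073·(0.953800+0.935800+0.905800+0.871600+0.831200))/(1+1909/53073) = 8091/10000 ≈ 0.809100
step 7 [3.5y] bond c/2=23/800: DF=(1562911/1600000 − 23/800·(0.953800+0.935800+0.905800+0.871600+0.831200+0.809100))/(1+23/800) = 2003/2500 ≈ 0.801200
step 8 [4y] zero: DF = P = 947/1250 ≈ 0.757600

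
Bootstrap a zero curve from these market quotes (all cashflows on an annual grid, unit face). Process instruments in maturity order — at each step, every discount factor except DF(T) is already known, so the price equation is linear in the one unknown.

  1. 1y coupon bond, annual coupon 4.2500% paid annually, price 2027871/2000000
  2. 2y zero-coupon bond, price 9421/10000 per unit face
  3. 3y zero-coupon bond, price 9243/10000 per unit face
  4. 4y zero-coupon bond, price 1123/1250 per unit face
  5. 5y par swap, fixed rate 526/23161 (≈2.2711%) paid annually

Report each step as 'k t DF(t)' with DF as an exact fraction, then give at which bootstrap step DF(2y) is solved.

step 1 [1y] bond c/1=17/400: DF=(2027871/2000000 − 17/400·(0))/(1+17/400) = 4863/5000 ≈ 0.972600
step 2 [2y] zero: DF = P = 9421/10000 ≈ 0.942100
step 3 [3y] zero: DF = P = 9243/10000 ≈ 0.924300
step 4 [4y] zero: DF = P = 1123/1250 ≈ 0.898400
step 5 [5y] swap r/1=526/23161: DF=(1 − 526/23161·(0.972600+0.942100+0.924300+0.898400))/(1+526/23161) = 2237/2500 ≈ 0.894800

1 1 4863/5000
2 2 9421/10000
3 3 9243/10000
4 4 1123/1250
5 5 2237/2500
DF(2y) is solved at step 2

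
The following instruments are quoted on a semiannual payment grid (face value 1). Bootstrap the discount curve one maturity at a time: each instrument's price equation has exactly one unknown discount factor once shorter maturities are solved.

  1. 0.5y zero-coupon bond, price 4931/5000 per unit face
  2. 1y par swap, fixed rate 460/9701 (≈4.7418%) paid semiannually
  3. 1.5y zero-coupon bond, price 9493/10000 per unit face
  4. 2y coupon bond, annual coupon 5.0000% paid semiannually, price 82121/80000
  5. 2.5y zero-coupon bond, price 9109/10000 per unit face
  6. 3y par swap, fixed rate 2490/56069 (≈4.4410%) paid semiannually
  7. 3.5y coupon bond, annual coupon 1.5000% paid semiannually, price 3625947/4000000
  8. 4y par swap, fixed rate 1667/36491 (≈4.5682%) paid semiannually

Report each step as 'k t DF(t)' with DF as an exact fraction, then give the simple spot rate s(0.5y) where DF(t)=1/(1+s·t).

step 1 [0.5y] zero: DF = P = 4931/5000 ≈ 0.986200
step 2 [1y] swap r/2=230/9701: DF=(1 − 230/9701·(0.986200))/(1+230/9701) = 477/500 ≈ 0.954000
step 3 [1.5y] zero: DF = P = 9493/10000 ≈ 0.949300
step 4 [2y] bond c/2=1/40: DF=(82121/80000 − 1/40·(0.986200+0.954000+0.949300))/(1+1/40) = 931/1000 ≈ 0.931000
step 5 [2.5y] zero: DF = P = 9109/10000 ≈ 0.910900
step 6 [3y] swap r/2=1245/56069: DF=(1 − 1245/56069·(0.986200+0.954000+0.949300+0.931000+0.910900))/(1+1245/56069) = 1751/2000 ≈ 0.875500
step 7 [3.5y] bond c/2=3/400: DF=(3625947/4000000 − 3/400·(0.986200+0.954000+0.949300+0.931000+0.910900+0.875500))/(1+3/400) = 429/500 ≈ 0.858000
step 8 [4y] swap r/2=1667/72982: DF=(1 − 1667/72982·(0.986200+0.954000+0.949300+0.931000+0.910900+0.875500+0.858000))/(1+1667/72982) = 8333/10000 ≈ 0.833300

1 1/2 4931/5000
2 1 477/500
3 3/2 9493/10000
4 2 931/1000
5 5/2 9109/10000
6 3 1751/2000
7 7/2 429/500
8 4 8333/10000
s(0.5y) = (1/(4931/5000) − 1)/(1/2) = 138/4931 ≈ 2.7986%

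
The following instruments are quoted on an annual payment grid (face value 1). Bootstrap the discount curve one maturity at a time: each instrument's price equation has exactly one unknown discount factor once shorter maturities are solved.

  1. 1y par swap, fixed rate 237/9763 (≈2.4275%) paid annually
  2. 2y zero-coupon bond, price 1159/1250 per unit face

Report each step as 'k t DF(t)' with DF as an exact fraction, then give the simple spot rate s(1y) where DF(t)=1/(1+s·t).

step 1 [1y] swap r/1=237/9763: DF=(1 − 237/9763·(0))/(1+237/9763) = 9763/10000 ≈ 0.976300
step 2 [2y] zero: DF = P = 1159/1250 ≈ 0.927200

1 1 9763/10000
2 2 1159/1250
s(1y) = (1/(9763/10000) − 1)/(1) = 237/9763 ≈ 2.4275%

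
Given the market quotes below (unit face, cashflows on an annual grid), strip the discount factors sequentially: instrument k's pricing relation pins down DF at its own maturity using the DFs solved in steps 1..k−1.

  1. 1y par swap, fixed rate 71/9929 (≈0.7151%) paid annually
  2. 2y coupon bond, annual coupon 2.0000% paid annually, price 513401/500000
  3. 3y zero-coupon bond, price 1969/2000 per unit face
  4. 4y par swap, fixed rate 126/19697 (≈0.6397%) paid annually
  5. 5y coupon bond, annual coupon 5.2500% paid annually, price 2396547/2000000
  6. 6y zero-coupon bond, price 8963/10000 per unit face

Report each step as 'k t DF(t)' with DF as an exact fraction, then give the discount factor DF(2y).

1 1 9929/10000
2 2 617/625
3 3 1969/2000
4 4 2437/2500
5 5 471/500
6 6 8963/10000
DF(2y) = 617/625 ≈ 0.987200

step 1 [1y] swap r/1=71/9929: DF=(1 − 71/9929·(0))/(1+71/9929) = 9929/10000 ≈ 0.992900
step 2 [2y] bond c/1=1/50: DF=(513401/500000 − 1/50·(0.992900))/(1+1/50) = 617/625 ≈ 0.987200
step 3 [3y] zero: DF = P = 1969/2000 ≈ 0.984500
step 4 [4y] swap r/1=126/19697: DF=(1 − 126/19697·(0.992900+0.987200+0.984500))/(1+126/19697) = 2437/2500 ≈ 0.974800
step 5 [5y] bond c/1=21/400: DF=(2396547/2000000 − 21/400·(0.992900+0.987200+0.984500+0.974800))/(1+21/400) = 471/500 ≈ 0.942000
step 6 [6y] zero: DF = P = 8963/10000 ≈ 0.896300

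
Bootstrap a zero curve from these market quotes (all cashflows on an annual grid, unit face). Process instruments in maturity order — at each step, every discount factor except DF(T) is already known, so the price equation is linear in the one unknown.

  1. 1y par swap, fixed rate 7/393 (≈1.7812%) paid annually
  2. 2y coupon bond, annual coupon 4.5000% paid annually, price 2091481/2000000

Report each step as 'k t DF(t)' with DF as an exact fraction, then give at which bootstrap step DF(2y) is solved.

step 1 [1y] swap r/1=7/393: DF=(1 − 7/393·(0))/(1+7/393) = 393/400 ≈ 0.982500
step 2 [2y] bond c/1=9/200: DF=(2091481/2000000 − 9/200·(0.982500))/(1+9/200) = 599/625 ≈ 0.958400

1 1 393/400
2 2 599/625
DF(2y) is solved at step 2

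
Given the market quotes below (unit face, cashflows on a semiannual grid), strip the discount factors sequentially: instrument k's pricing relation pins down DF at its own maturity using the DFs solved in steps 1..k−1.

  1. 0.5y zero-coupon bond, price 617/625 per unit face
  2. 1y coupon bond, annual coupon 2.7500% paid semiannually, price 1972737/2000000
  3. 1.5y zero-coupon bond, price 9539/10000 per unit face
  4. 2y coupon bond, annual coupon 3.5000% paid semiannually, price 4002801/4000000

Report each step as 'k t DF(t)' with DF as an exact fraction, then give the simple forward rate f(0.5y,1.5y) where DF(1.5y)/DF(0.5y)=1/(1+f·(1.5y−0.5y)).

step 1 [0.5y] zero: DF = P = 617/625 ≈ 0.987200
step 2 [1y] bond c/2=11/800: DF=(1972737/2000000 − 11/800·(0.987200))/(1+11/800) = 2399/2500 ≈ 0.959600
step 3 [1.5y] zero: DF = P = 9539/10000 ≈ 0.953900
step 4 [2y] bond c/2=7/400: DF=(4002801/4000000 − 7/400·(0.987200+0.959600+0.953900))/(1+7/400) = 1167/1250 ≈ 0.933600

1 1/2 617/625
2 1 2399/2500
3 3/2 9539/10000
4 2 1167/1250
f(0.5y,1.5y) = ((617/625)/(9539/10000) − 1)/(1) = 333/9539 ≈ 3.4909%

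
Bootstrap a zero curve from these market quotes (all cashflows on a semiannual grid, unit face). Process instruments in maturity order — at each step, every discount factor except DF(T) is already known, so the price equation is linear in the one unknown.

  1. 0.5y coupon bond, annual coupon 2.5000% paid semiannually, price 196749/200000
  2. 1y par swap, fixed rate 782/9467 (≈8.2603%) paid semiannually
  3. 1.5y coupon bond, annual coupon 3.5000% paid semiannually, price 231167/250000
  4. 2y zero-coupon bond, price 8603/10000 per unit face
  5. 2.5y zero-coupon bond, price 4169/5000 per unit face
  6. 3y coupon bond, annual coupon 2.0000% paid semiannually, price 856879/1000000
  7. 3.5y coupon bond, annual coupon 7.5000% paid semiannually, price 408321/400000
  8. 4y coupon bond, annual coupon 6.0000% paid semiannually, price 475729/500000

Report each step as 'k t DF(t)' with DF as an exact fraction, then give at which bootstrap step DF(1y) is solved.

1 1/2 2429/2500
2 1 4609/5000
3 3/2 4381/5000
4 2 8603/10000
5 5/2 4169/5000
6 3 4021/5000
7 7/2 1587/2000
8 4 467/625
DF(1y) is solved at step 2

step 1 [0.5y] bond c/2=1/80: DF=(196749/200000 − 1/80·(0))/(1+1/80) = 2429/2500 ≈ 0.971600
step 2 [1y] swap r/2=391/9467: DF=(1 − 391/9467·(0.971600))/(1+391/9467) = 4609/5000 ≈ 0.921800
step 3 [1.5y] bond c/2=7/400: DF=(231167/250000 − 7/400·(0.971600+0.921800))/(1+7/400) = 4381/5000 ≈ 0.876200
step 4 [2y] zero: DF = P = 8603/10000 ≈ 0.860300
step 5 [2.5y] zero: DF = P = 4169/5000 ≈ 0.833800
step 6 [3y] bond c/2=1/100: DF=(856879/1000000 − 1/100·(0.971600+0.921800+0.876200+0.860300+0.833800))/(1+1/100) = 4021/5000 ≈ 0.804200
step 7 [3.5y] bond c/2=3/80: DF=(408321/400000 − 3/80·(0.971600+0.921800+0.876200+0.860300+0.833800+0.804200))/(1+3/80) = 1587/2000 ≈ 0.793500
step 8 [4y] bond c/2=3/100: DF=(475729/500000 − 3/100·(0.971600+0.921800+0.876200+0.860300+0.833800+0.804200+0.793500))/(1+3/100) = 467/625 ≈ 0.747200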